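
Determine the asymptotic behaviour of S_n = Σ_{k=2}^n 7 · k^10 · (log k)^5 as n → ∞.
S_n ~ 7 · n^11 · (log n)^5 / 11

By integral comparison, S_n = ∫_1^n 7 · x^10 · (log x)^5 dx + O(n^10 · (log n)^5). For the integral, the leading term of ∫_1^n x^10 (log x)^5 dx is n^11/11 · (log n)^5 (by repeated integration by parts; each step lowers the log-exponent and produces a relatively O(1/log n) correction). Hence S_n ~ 7 · n^11 · (log n)^5 / 11.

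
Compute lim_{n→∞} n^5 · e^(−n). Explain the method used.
lim = 0

Exponentials with base > 1 dominate every fixed polynomial: for any fixed c, n^c / e^n → 0 as n → ∞ (e.g. by the ratio test, or since e^n grows faster than any power of n). Hence n^5 · e^(−n) = n^5 / e^n → 0.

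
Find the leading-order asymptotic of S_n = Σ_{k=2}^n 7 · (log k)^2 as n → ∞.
S_n ~ 7 · n · (log n)^2

By integral comparison, S_n = ∫_1^n 7 · (log x)^2 dx + O((log n)^2). For the integral, the leading term of ∫_1^n (log x)^2 dx is n · (log n)^2 (by repeated integration by parts; each step lowers the log-exponent and produces a relatively O(1/log n) correction). Hence S_n ~ 7 · n · (log n)^2.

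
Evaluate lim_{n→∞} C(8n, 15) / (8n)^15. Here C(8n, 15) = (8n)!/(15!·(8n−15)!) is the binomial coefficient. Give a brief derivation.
lim = 1/15! = 1/1307674368000

With N = 8n → ∞: C(N, 15) / N^15 = [N(N−1)…(N−14)] / (15! · N^15) = (1/15!) · 1 · (1 − 1/(8n)) · … · (1 − 14/(8n)). Each factor → 1 as N → ∞, so the limit is 1/15! = 1/1307674368000.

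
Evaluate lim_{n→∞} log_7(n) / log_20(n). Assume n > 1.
lim = ln(20) / ln(7) = log_7(20)

Change of base: log_7(n) = ln n / ln 7 and log_20(n) = ln n / ln 20. The ratio is (ln n / ln 7) · (ln 20 / ln n) = ln 20 / ln 7, a constant independent of n. So the limit is ln 20 / ln 7 = log_7(20).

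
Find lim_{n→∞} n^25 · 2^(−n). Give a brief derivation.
lim = 0

Exponentials with base > 1 dominate every fixed polynomial: for any fixed c, n^c / 2^n → 0 as n → ∞ (e.g. by the ratio test, or by writing 2^n = e^(n ln 2) and noting e^(n ln 2) / n^c → ∞). Hence n^25 · 2^(−n) = n^25 / 2^n → 0.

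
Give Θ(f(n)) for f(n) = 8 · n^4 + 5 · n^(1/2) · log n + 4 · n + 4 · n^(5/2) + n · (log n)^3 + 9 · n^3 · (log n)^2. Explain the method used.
f(n) ∈ Θ(n^4)

Compare the terms by growth order. For large n, n^a · (log n)^b dominates n^a' · (log n)^b' iff a > a', or (a = a' and b > b'). Ranking the 6 terms shows the dominant one is 8 · n^4. Hence f(n) ∈ Θ(n^4).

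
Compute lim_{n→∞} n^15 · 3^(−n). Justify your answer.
lim = 0

Exponentials with base > 1 dominate every fixed polynomial: for any fixed c, n^c / 3^n → 0 as n → ∞ (e.g. by the ratio test, or by writing 3^n = e^(n ln 3) and noting e^(n ln 3) / n^c → ∞). Hence n^15 · 3^(−n) = n^15 / 3^n → 0.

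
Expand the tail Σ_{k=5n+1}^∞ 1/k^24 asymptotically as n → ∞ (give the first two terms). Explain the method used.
Σ_{k>5n} 1/k^24 = 1/(23 · (5n)^23) − 1/(2 · (5n)^24) + O(1/(5n)^25)

Compare to the integral: ∫_{5n}^∞ x^(−24) dx = [−x^(−23)/23]_{5n}^∞ = 1/((24−1)·(5n)^23). The Euler-Maclaurin correction adds −f(5n)/2 = −1/(2·(5n)^24). Euler-Maclaurin then gives
  Σ_{k>5n} 1/k^24 = ∫_{5n}^∞ dx/x^24 − 1/(2·(5n)^24) + O(1/(5n)^25).
(Equivalently this is ζ(24) − Σ_{k≤5n} 1/k^24.)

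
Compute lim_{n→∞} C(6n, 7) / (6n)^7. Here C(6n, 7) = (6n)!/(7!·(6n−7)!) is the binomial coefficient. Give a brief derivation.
lim = 1/7! = 1/5040

With N = 6n → ∞: C(N, 7) / N^7 = [N(N−1)…(N−6)] / (7! · N^7) = (1/7!) · 1 · (1 − 1/(6n)) · … · (1 − 6/(6n)). Each factor → 1 as N → ∞, so the limit is 1/7! = 1/5040.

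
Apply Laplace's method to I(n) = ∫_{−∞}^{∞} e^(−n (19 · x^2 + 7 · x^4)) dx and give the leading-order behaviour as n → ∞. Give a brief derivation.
I(n) ~ sqrt(π/(19n))

φ(x) = 19 · x^2 + 7 · x^4 has its unique global minimum at x* = 0 (since φ'(x) = 38x + 28x^3 = 0 only at x = 0 for real x with both coefficients positive, and φ → ∞ as |x| → ∞). At x* = 0, φ(0) = 0 and φ''(0) = 38. Laplace's method then gives
  I(n) ~ sqrt(2π / (n · φ''(0))) · e^(−n φ(0)) = sqrt(2π / (38n)) = sqrt(π/(19n)).
The 7 · x^4 term contributes only at subleading order (an O(1/n) relative correction).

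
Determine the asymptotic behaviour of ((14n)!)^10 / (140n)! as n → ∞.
((14n)!)^10/(140n)! ~ ((2π·14n)^(9/2) / sqrt(10)) · 10^(−10·14n)  →  0

Write N = 14n. Stirling: N! ~ sqrt(2π N)(N/e)^N and (10N)! ~ sqrt(2π·10N)·(10N/e)^(10N).
  (N!)^10/(10N)! ~ (2π N)^(10/2) (N/e)^(10N) / [sqrt(2π·10N) (10N/e)^(10N)]
     = (2π N)^(10/2) / sqrt(2π·10N) · (N/(10N))^(10N)
     = (2π N)^((10−1)/2) / sqrt(10) · 10^(−10N).
Since 10^10 > 1, the factor 10^(−10N) decays exponentially, so the ratio → 0. Substituting N = 14n gives the stated form.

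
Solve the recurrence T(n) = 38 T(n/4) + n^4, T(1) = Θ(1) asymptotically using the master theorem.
T(n) = Θ(n^4)

log_4 38 ≈ 2.624. f(n) = n^4 dominates n^(log_4 38) since 4 > 2.624, and the regularity condition a·f(n/b) = 38·(n/4)^4 = (38/256)·n^4 ≤ c·f(n) holds with c = 38/256 ≈ 0.148 < 1. So this is Case 3: T(n) = Θ(f(n)) = Θ(n^4).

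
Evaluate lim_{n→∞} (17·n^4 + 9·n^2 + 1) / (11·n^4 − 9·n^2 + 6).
lim = 17/11

For large n the leading n^4 terms dominate both numerator and denominator. Dividing top and bottom by n^4, every other term tends to 0, leaving 17/11.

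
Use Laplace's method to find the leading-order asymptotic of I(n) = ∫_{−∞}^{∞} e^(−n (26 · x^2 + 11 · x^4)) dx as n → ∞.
I(n) ~ sqrt(π/(26n))

φ(x) = 26 · x^2 + 11 · x^4 has its unique global minimum at x* = 0 (since φ'(x) = 52x + 44x^3 = 0 only at x = 0 for real x with both coefficients positive, and φ → ∞ as |x| → ∞). At x* = 0, φ(0) = 0 and φ''(0) = 52. Laplace's method then gives
  I(n) ~ sqrt(2π / (n · φ''(0))) · e^(−n φ(0)) = sqrt(2π / (52n)) = sqrt(π/(26n)).
The 11 · x^4 term contributes only at subleading order (an O(1/n) relative correction).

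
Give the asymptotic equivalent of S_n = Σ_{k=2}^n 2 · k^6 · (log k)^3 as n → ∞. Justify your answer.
S_n ~ 2 · n^7 · (log n)^3 / 7

By integral comparison, S_n = ∫_1^n 2 · x^6 · (log x)^3 dx + O(n^6 · (log n)^3). For the integral, the leading term of ∫_1^n x^6 (log x)^3 dx is n^7/7 · (log n)^3 (by repeated integration by parts; each step lowers the log-exponent and produces a relatively O(1/log n) correction). Hence S_n ~ 2 · n^7 · (log n)^3 / 7.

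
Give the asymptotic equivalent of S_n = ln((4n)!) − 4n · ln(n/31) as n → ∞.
S_n ~ 4n · (ln 124 − 1) + O(ln n)

Stirling: ln((4n)!) = 4n ln(4n) − 4n + O(ln n).
  S_n = 4n ln(4n) − 4n − 4n ln(n/31) + O(ln n)
      = 4n ln(4n) − 4n ln n + 4n ln 31 − 4n + O(ln n)
      = 4n ln 4 + 4n ln 31 − 4n + O(ln n)
      = 4n (ln 124 − 1) + O(ln n).
Numerically ln(124) − 1 ≈ 3.8203.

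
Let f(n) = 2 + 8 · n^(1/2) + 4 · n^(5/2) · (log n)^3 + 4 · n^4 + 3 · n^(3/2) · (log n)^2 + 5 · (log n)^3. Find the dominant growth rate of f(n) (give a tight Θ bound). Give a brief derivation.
f(n) ∈ Θ(n^4)

Compare the terms by growth order. For large n, n^a · (log n)^b dominates n^a' · (log n)^b' iff a > a', or (a = a' and b > b'). Ranking the 6 terms shows the dominant one is 4 · n^4. Hence f(n) ∈ Θ(n^4).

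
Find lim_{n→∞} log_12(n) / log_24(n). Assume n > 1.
lim = ln(24) / ln(12) = log_12(24)

Change of base: log_12(n) = ln n / ln 12 and log_24(n) = ln n / ln 24. The ratio is (ln n / ln 12) · (ln 24 / ln n) = ln 24 / ln 12, a constant independent of n. So the limit is ln 24 / ln 12 = log_12(24).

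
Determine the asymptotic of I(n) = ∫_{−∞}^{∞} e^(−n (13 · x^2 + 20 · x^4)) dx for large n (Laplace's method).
I(n) ~ sqrt(π/(13n))

φ(x) = 13 · x^2 + 20 · x^4 has its unique global minimum at x* = 0 (since φ'(x) = 26x + 80x^3 = 0 only at x = 0 for real x with both coefficients positive, and φ → ∞ as |x| → ∞). At x* = 0, φ(0) = 0 and φ''(0) = 26. Laplace's method then gives
  I(n) ~ sqrt(2π / (n · φ''(0))) · e^(−n φ(0)) = sqrt(2π / (26n)) = sqrt(π/(13n)).
The 20 · x^4 term contributes only at subleading order (an O(1/n) relative correction).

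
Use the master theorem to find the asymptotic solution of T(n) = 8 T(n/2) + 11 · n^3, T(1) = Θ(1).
T(n) = Θ(n^3 log n)

log_2 8 = 3, and f(n) = 11 · n^3 = Θ(n^(log_2 8)). This is Case 2 of the master theorem: T(n) = Θ(f(n) · log n) = Θ(n^3 log n).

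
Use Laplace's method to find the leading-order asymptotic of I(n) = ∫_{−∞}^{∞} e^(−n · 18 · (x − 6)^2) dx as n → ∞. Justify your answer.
I(n) = sqrt(π/(18n))

Here φ(x) = 18 · (x − 6)^2 has its unique minimum at x* = 6 with φ(x*) = 0 and φ''(x*) = 36. Laplace's method gives
  I(n) ~ e^(−n φ(x*)) · sqrt(2π / (n · φ''(x*))) = sqrt(2π / (36n)) = sqrt(π/(18n)).
This is exact: substituting u = (x − 6)·sqrt(18n) gives I(n) = (1/sqrt(18n)) ∫_{−∞}^{∞} e^(−u^2) du = sqrt(π/(18n)).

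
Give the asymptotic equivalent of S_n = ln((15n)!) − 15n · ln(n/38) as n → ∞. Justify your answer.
S_n ~ 15n · (ln 570 − 1) + O(ln n)

Stirling: ln((15n)!) = 15n ln(15n) − 15n + O(ln n).
  S_n = 15n ln(15n) − 15n − 15n ln(n/38) + O(ln n)
      = 15n ln(15n) − 15n ln n + 15n ln 38 − 15n + O(ln n)
      = 15n ln 15 + 15n ln 38 − 15n + O(ln n)
      = 15n (ln 570 − 1) + O(ln n).
Numerically ln(570) − 1 ≈ 5.3456.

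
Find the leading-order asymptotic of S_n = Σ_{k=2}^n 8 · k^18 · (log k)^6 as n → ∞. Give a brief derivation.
S_n ~ 8 · n^19 · (log n)^6 / 19

By integral comparison, S_n = ∫_1^n 8 · x^18 · (log x)^6 dx + O(n^18 · (log n)^6). For the integral, the leading term of ∫_1^n x^18 (log x)^6 dx is n^19/19 · (log n)^6 (by repeated integration by parts; each step lowers the log-exponent and produces a relatively O(1/log n) correction). Hence S_n ~ 8 · n^19 · (log n)^6 / 19.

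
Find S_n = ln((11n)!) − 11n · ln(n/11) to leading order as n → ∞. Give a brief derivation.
S_n ~ 11n · (ln 121 − 1) + O(ln n)

Stirling: ln((11n)!) = 11n ln(11n) − 11n + O(ln n).
  S_n = 11n ln(11n) − 11n − 11n ln(n/11) + O(ln n)
      = 11n ln(11n) − 11n ln n + 11n ln 11 − 11n + O(ln n)
      = 11n ln 11 + 11n ln 11 − 11n + O(ln n)
      = 11n (ln 121 − 1) + O(ln n).
Numerically ln(121) − 1 ≈ 3.7958.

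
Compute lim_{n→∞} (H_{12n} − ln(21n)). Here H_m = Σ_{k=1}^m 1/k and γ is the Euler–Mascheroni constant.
lim = ln(4/7) + γ

By Euler-Maclaurin, H_m = ln m + γ + O(1/m). So
  H_{12n} − ln(21n) = ln(12n) + γ − ln(21n) + O(1/n)
                       = ln(12/21) + γ + O(1/n).
Hence the limit is ln(12/21) + γ (= ln(4/7)).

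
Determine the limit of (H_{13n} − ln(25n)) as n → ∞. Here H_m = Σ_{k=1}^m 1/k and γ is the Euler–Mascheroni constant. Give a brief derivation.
lim = ln(13/25) + γ

By Euler-Maclaurin, H_m = ln m + γ + O(1/m). So
  H_{13n} − ln(25n) = ln(13n) + γ − ln(25n) + O(1/n)
                       = ln(13/25) + γ + O(1/n).
Hence the limit is ln(13/25) + γ.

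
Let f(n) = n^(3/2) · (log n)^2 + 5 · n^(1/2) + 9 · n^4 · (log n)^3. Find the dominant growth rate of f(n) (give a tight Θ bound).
f(n) ∈ Θ(n^4 · (log n)^3)

Compare the terms by growth order. For large n, n^a · (log n)^b dominates n^a' · (log n)^b' iff a > a', or (a = a' and b > b'). Ranking the 3 terms shows the dominant one is 9 · n^4 · (log n)^3. Hence f(n) ∈ Θ(n^4 · (log n)^3).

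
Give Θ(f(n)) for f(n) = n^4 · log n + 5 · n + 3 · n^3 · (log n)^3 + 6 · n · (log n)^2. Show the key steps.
f(n) ∈ Θ(n^4 · log n)

Compare the terms by growth order. For large n, n^a · (log n)^b dominates n^a' · (log n)^b' iff a > a', or (a = a' and b > b'). Ranking the 4 terms shows the dominant one is n^4 · log n. Hence f(n) ∈ Θ(n^4 · log n).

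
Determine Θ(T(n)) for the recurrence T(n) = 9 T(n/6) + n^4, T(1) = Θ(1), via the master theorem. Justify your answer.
T(n) = Θ(n^4)

log_6 9 ≈ 1.226. f(n) = n^4 dominates n^(log_6 9) since 4 > 1.226, and the regularity condition a·f(n/b) = 9·(n/6)^4 = (9/1296)·n^4 ≤ c·f(n) holds with c = 9/1296 ≈ 0.00694 < 1. So this is Case 3: T(n) = Θ(f(n)) = Θ(n^4).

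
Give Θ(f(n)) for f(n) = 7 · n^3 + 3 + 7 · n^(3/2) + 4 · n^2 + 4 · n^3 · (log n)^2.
f(n) ∈ Θ(n^3 · (log n)^2)

Compare the terms by growth order. For large n, n^a · (log n)^b dominates n^a' · (log n)^b' iff a > a', or (a = a' and b > b'). Ranking the 5 terms shows the dominant one is 4 · n^3 · (log n)^2. Hence f(n) ∈ Θ(n^3 · (log n)^2).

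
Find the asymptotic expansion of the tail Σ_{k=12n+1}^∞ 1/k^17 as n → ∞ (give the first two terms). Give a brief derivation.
Σ_{k>12n} 1/k^17 = 1/(16 · (12n)^16) − 1/(2 · (12n)^17) + O(1/(12n)^18)

Compare to the integral: ∫_{12n}^∞ x^(−17) dx = [−x^(−16)/16]_{12n}^∞ = 1/((17−1)·(12n)^16). The Euler-Maclaurin correction adds −f(12n)/2 = −1/(2·(12n)^17). Euler-Maclaurin then gives
  Σ_{k>12n} 1/k^17 = ∫_{12n}^∞ dx/x^17 − 1/(2·(12n)^17) + O(1/(12n)^18).
(Equivalently this is ζ(17) − Σ_{k≤12n} 1/k^17.)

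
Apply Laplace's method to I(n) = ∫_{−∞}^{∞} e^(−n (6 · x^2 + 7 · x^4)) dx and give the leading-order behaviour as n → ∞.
I(n) ~ sqrt(π/(6n))

φ(x) = 6 · x^2 + 7 · x^4 has its unique global minimum at x* = 0 (since φ'(x) = 12x + 28x^3 = 0 only at x = 0 for real x with both coefficients positive, and φ → ∞ as |x| → ∞). At x* = 0, φ(0) = 0 and φ''(0) = 12. Laplace's method then gives
  I(n) ~ sqrt(2π / (n · φ''(0))) · e^(−n φ(0)) = sqrt(2π / (12n)) = sqrt(π/(6n)).
The 7 · x^4 term contributes only at subleading order (an O(1/n) relative correction).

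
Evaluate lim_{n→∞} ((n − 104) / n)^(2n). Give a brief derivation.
lim = e^(−208)

Rewrite as (1 − 104/n)^(2n). By the standard limit (1 + x/n)^n → e^x, we have (1 − 104/n)^n → e^(−104), and raising to the 2nd power gives e^(−208).
More precisely, ln[(1 − 104/n)^(2n)] = 2n · ln(1 − 104/n) = 2n · (-104/n + O(1/n^2)) = -208 + O(1/n) → -208.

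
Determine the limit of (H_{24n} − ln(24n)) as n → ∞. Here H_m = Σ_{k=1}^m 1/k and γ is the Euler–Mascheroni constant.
lim = γ

By Euler-Maclaurin, H_m = ln m + γ + O(1/m). So
  H_{24n} − ln(24n) = ln(24n) + γ − ln(24n) + O(1/n)
                       = ln(24/24) + γ + O(1/n).
Hence the limit is γ (since ln 1 = 0).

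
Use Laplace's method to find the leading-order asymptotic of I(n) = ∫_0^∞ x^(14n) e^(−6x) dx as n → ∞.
I(n) ~ (sqrt(2π·14n) / 6) · (14n/(6e))^(14n)

Write the integrand as exp(14n ln x − 6x) and set f(x) = 14n ln x − 6x. Then f'(x) = 14n/x − 6 = 0 at x* = 14n/6, and f''(x*) = −14n/x*^2 = −6^2/(14n). Laplace's method (interior maximum) gives
  I(n) ~ e^(f(x*)) · sqrt(2π / |f''(x*)|)
        = exp(14n ln(14n/6) − 14n) · sqrt(2π · 14n / 6^2)
        = (14n/6)^(14n) e^(−14n) · sqrt(2π·14n) / 6
        = (sqrt(2π·14n) / 6) · (14n/(6e))^(14n).
This matches Γ(14n+1)/6^(14n+1) with Stirling applied to Γ.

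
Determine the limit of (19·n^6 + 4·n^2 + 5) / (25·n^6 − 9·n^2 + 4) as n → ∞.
lim = 19/25

For large n the leading n^6 terms dominate both numerator and denominator. Dividing top and bottom by n^6, every other term tends to 0, leaving 19/25.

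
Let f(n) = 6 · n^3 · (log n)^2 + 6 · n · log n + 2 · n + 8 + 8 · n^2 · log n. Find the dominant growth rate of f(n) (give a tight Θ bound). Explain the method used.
f(n) ∈ Θ(n^3 · (log n)^2)

Compare the terms by growth order. For large n, n^a · (log n)^b dominates n^a' · (log n)^b' iff a > a', or (a = a' and b > b'). Ranking the 5 terms shows the dominant one is 6 · n^3 · (log n)^2. Hence f(n) ∈ Θ(n^3 · (log n)^2).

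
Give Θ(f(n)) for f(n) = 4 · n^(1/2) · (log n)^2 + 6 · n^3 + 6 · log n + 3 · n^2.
f(n) ∈ Θ(n^3)

Compare the terms by growth order. For large n, n^a · (log n)^b dominates n^a' · (log n)^b' iff a > a', or (a = a' and b > b'). Ranking the 4 terms shows the dominant one is 6 · n^3. Hence f(n) ∈ Θ(n^3).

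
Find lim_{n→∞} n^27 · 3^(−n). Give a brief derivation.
lim = 0

Exponentials with base > 1 dominate every fixed polynomial: for any fixed c, n^c / 3^n → 0 as n → ∞ (e.g. by the ratio test, or by writing 3^n = e^(n ln 3) and noting e^(n ln 3) / n^c → ∞). Hence n^27 · 3^(−n) = n^27 / 3^n → 0.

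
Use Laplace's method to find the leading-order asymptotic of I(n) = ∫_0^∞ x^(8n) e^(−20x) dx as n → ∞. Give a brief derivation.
I(n) ~ (sqrt(2π·8n) / 20) · (8n/(20e))^(8n)

Write the integrand as exp(8n ln x − 20x) and set f(x) = 8n ln x − 20x. Then f'(x) = 8n/x − 20 = 0 at x* = 8n/20, and f''(x*) = −8n/x*^2 = −20^2/(8n). Laplace's method (interior maximum) gives
  I(n) ~ e^(f(x*)) · sqrt(2π / |f''(x*)|)
        = exp(8n ln(8n/20) − 8n) · sqrt(2π · 8n / 20^2)
        = (8n/20)^(8n) e^(−8n) · sqrt(2π·8n) / 20
        = (sqrt(2π·8n) / 20) · (8n/(20e))^(8n).
This matches Γ(8n+1)/20^(8n+1) with Stirling applied to Γ.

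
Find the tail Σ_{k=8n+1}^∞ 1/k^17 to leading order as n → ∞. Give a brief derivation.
Σ_{k>8n} 1/k^17 ~ 1/(16 · (8n)^16)

Compare to the integral: ∫_{8n}^∞ x^(−17) dx = [−x^(−16)/16]_{8n}^∞ = 1/((17−1)·(8n)^16). Euler-Maclaurin then gives
  Σ_{k>8n} 1/k^17 = ∫_{8n}^∞ dx/x^17 − 1/(2·(8n)^17) + O(1/(8n)^18).
(Equivalently this is ζ(17) − Σ_{k≤8n} 1/k^17.)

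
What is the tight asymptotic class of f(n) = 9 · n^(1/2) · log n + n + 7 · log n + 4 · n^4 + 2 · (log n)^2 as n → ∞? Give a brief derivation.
f(n) ∈ Θ(n^4)

Compare the terms by growth order. For large n, n^a · (log n)^b dominates n^a' · (log n)^b' iff a > a', or (a = a' and b > b'). Ranking the 5 terms shows the dominant one is 4 · n^4. Hence f(n) ∈ Θ(n^4).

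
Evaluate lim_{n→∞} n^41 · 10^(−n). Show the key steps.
lim = 0

Exponentials with base > 1 dominate every fixed polynomial: for any fixed c, n^c / 10^n → 0 as n → ∞ (e.g. by the ratio test, or by writing 10^n = e^(n ln 10) and noting e^(n ln 10) / n^c → ∞). Hence n^41 · 10^(−n) = n^41 / 10^n → 0.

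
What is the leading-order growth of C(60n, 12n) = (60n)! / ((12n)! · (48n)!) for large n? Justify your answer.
C(60n, 12n) ~ (3125/256)^(12n) · sqrt(5/(8π·12n))

Write N = 12n. Apply Stirling to each factorial:
  (5N)! ~ sqrt(2π·5N) · (5N/e)^(5N),
  N! ~ sqrt(2π N) · (N/e)^N,
  (4N)! ~ sqrt(2π·4N) · (4N/e)^(4N).
The exponential factors combine to (5N)^(5N) / (N^N · (4N)^(4N)) = 5^(5N)/4^(4N) = (5^5/4^4)^N = (3125/256)^N.
The square-root prefactors combine to sqrt(2π·5N) / (sqrt(2π N)·sqrt(2π·4N)) = sqrt(5 / (2π·4·N)) = sqrt(5/(8π·12n)).
Substituting N = 12n: C(60n, 12n) ~ (3125/256)^(12n) · sqrt(5/(8π·12n)).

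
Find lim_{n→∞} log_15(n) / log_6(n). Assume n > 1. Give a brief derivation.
lim = ln(6) / ln(15) = log_15(6)

Change of base: log_15(n) = ln n / ln 15 and log_6(n) = ln n / ln 6. The ratio is (ln n / ln 15) · (ln 6 / ln n) = ln 6 / ln 15, a constant independent of n. So the limit is ln 6 / ln 15 = log_15(6).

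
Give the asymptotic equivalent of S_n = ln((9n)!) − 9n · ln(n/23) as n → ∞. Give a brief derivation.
S_n ~ 9n · (ln 207 − 1) + O(ln n)

Stirling: ln((9n)!) = 9n ln(9n) − 9n + O(ln n).
  S_n = 9n ln(9n) − 9n − 9n ln(n/23) + O(ln n)
      = 9n ln(9n) − 9n ln n + 9n ln 23 − 9n + O(ln n)
      = 9n ln 9 + 9n ln 23 − 9n + O(ln n)
      = 9n (ln 207 − 1) + O(ln n).
Numerically ln(207) − 1 ≈ 4.3327.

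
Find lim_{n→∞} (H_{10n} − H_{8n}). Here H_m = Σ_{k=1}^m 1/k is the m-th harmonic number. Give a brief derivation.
lim = ln(10/8) = ln(5/4)

Euler-Maclaurin gives H_m = ln m + γ + 1/(2m) + O(1/m^2). The γ and O(1/m) terms cancel in the difference:
  H_{10n} − H_{8n} = ln(10n) − ln(8n) + O(1/n) = ln(10/8) + O(1/n).
Hence the limit is ln(10/8) = ln(5/4).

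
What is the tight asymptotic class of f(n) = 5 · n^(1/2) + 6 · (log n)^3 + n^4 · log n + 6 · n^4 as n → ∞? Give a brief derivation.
f(n) ∈ Θ(n^4 · log n)

Compare the terms by growth order. For large n, n^a · (log n)^b dominates n^a' · (log n)^b' iff a > a', or (a = a' and b > b'). Ranking the 4 terms shows the dominant one is n^4 · log n. Hence f(n) ∈ Θ(n^4 · log n).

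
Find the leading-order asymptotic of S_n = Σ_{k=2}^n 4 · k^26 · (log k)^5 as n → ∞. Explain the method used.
S_n ~ 4 · n^27 · (log n)^5 / 27

By integral comparison, S_n = ∫_1^n 4 · x^26 · (log x)^5 dx + O(n^26 · (log n)^5). For the integral, the leading term of ∫_1^n x^26 (log x)^5 dx is n^27/27 · (log n)^5 (by repeated integration by parts; each step lowers the log-exponent and produces a relatively O(1/log n) correction). Hence S_n ~ 4 · n^27 · (log n)^5 / 27.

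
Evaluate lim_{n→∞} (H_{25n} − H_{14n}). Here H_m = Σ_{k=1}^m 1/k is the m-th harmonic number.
lim = ln(25/14)

Euler-Maclaurin gives H_m = ln m + γ + 1/(2m) + O(1/m^2). The γ and O(1/m) terms cancel in the difference:
  H_{25n} − H_{14n} = ln(25n) − ln(14n) + O(1/n) = ln(25/14) + O(1/n).
Hence the limit is ln(25/14).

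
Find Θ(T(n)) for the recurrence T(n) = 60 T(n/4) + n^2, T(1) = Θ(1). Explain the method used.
T(n) = Θ(n^(log_4 60))

Master theorem: compare f(n) = n^2 to n^(log_4 60) where log_4 60 ≈ 2.953. Since 2 < log_4 60, we have f(n) = O(n^(log_4 60 − ε)) for some ε > 0 — Case 1. Hence T(n) = Θ(n^(log_4 60)).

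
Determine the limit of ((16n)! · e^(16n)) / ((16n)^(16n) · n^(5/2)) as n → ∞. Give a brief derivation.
lim = 0

Stirling: (16n)! ~ sqrt(2π·16n) · (16n/e)^(16n). Hence
  (16n)! · e^(16n) / (16n)^(16n) ~ sqrt(2π·16n).
Dividing by n^(5/2): sqrt(2π·16n) / n^(5/2) = sqrt(2π·16) · n^((1−5)/2), so the expression behaves like sqrt(2π·16) · n^((1−5)/2) → 0.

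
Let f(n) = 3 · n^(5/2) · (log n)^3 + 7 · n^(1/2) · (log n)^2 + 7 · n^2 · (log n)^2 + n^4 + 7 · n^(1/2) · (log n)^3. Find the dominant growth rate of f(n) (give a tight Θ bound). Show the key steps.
f(n) ∈ Θ(n^4)

Compare the terms by growth order. For large n, n^a · (log n)^b dominates n^a' · (log n)^b' iff a > a', or (a = a' and b > b'). Ranking the 5 terms shows the dominant one is n^4. Hence f(n) ∈ Θ(n^4).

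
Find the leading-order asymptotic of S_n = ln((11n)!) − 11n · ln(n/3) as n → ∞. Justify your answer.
S_n ~ 11n · (ln 33 − 1) + O(ln n)

Stirling: ln((11n)!) = 11n ln(11n) − 11n + O(ln n).
  S_n = 11n ln(11n) − 11n − 11n ln(n/3) + O(ln n)
      = 11n ln(11n) − 11n ln n + 11n ln 3 − 11n + O(ln n)
      = 11n ln 11 + 11n ln 3 − 11n + O(ln n)
      = 11n (ln 33 − 1) + O(ln n).
Numerically ln(33) − 1 ≈ 2.4965.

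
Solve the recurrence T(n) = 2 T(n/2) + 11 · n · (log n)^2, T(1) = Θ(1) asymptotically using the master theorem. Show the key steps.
T(n) = Θ(n · (log n)^3)

Here log_2 2 = 1 and f(n) = 11 · n · (log n)^2 = Θ(n^(log_2 2) · (log n)^2). This is the extended Case 2 of the master theorem (f matches the critical exponent up to log factors), giving T(n) = Θ(n^(log_2 2) · (log n)^(2+1)) = Θ(n · (log n)^3).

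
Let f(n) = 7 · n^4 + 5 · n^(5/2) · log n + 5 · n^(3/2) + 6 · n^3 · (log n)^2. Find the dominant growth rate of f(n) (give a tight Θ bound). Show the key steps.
f(n) ∈ Θ(n^4)

Compare the terms by growth order. For large n, n^a · (log n)^b dominates n^a' · (log n)^b' iff a > a', or (a = a' and b > b'). Ranking the 4 terms shows the dominant one is 7 · n^4. Hence f(n) ∈ Θ(n^4).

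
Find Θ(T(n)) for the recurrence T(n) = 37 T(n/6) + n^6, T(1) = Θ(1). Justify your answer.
T(n) = Θ(n^6)

log_6 37 ≈ 2.015. f(n) = n^6 dominates n^(log_6 37) since 6 > 2.015, and the regularity condition a·f(n/b) = 37·(n/6)^6 = (37/46656)·n^6 ≤ c·f(n) holds with c = 37/46656 ≈ 0.000793 < 1. So this is Case 3: T(n) = Θ(f(n)) = Θ(n^6).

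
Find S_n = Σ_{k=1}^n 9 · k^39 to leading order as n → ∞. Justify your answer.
S_n ~ 9 · n^40 / 40

By integral comparison (Euler-Maclaurin), Σ_{k=1}^n 9 · k^39 = 9 · ∫_0^n x^39 dx + O(n^39) = 9 · n^40/40 + O(n^39). (Equivalently, Faulhaber's formula gives the same leading term.)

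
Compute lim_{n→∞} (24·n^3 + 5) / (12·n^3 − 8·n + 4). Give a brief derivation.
lim = 24/12 = 2

For large n the leading n^3 terms dominate both numerator and denominator. Dividing top and bottom by n^3, every other term tends to 0, leaving 24/12 = 2.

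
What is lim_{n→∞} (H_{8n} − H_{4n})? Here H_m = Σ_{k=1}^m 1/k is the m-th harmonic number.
lim = ln(8/4) = ln 2

Euler-Maclaurin gives H_m = ln m + γ + 1/(2m) + O(1/m^2). The γ and O(1/m) terms cancel in the difference:
  H_{8n} − H_{4n} = ln(8n) − ln(4n) + O(1/n) = ln(8/4) + O(1/n).
Hence the limit is ln(8/4) = ln 2.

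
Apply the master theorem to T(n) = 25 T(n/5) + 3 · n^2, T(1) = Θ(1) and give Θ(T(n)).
T(n) = Θ(n^2 log n)

log_5 25 = 2, and f(n) = 3 · n^2 = Θ(n^(log_5 25)). This is Case 2 of the master theorem: T(n) = Θ(f(n) · log n) = Θ(n^2 log n).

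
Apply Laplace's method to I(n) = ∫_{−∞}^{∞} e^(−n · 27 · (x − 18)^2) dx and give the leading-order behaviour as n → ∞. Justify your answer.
I(n) = sqrt(π/(27n))

Here φ(x) = 27 · (x − 18)^2 has its unique minimum at x* = 18 with φ(x*) = 0 and φ''(x*) = 54. Laplace's method gives
  I(n) ~ e^(−n φ(x*)) · sqrt(2π / (n · φ''(x*))) = sqrt(2π / (54n)) = sqrt(π/(27n)).
This is exact: substituting u = (x − 18)·sqrt(27n) gives I(n) = (1/sqrt(27n)) ∫_{−∞}^{∞} e^(−u^2) du = sqrt(π/(27n)).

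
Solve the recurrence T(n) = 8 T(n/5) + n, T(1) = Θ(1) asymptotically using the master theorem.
T(n) = Θ(n^(log_5 8))

Master theorem: compare f(n) = n to n^(log_5 8) where log_5 8 ≈ 1.292. Since 1 < log_5 8, we have f(n) = O(n^(log_5 8 − ε)) for some ε > 0 — Case 1. Hence T(n) = Θ(n^(log_5 8)).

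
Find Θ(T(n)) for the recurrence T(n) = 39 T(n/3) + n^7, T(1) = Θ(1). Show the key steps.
T(n) = Θ(n^7)

log_3 39 ≈ 3.335. f(n) = n^7 dominates n^(log_3 39) since 7 > 3.335, and the regularity condition a·f(n/b) = 39·(n/3)^7 = (39/2187)·n^7 ≤ c·f(n) holds with c = 39/2187 ≈ 0.0178 < 1. So this is Case 3: T(n) = Θ(f(n)) = Θ(n^7).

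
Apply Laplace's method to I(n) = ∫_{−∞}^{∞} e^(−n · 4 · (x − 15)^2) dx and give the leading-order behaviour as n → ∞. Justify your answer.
I(n) = sqrt(π/(4n))

Here φ(x) = 4 · (x − 15)^2 has its unique minimum at x* = 15 with φ(x*) = 0 and φ''(x*) = 8. Laplace's method gives
  I(n) ~ e^(−n φ(x*)) · sqrt(2π / (n · φ''(x*))) = sqrt(2π / (8n)) = sqrt(π/(4n)).
This is exact: substituting u = (x − 15)·sqrt(4n) gives I(n) = (1/sqrt(4n)) ∫_{−∞}^{∞} e^(−u^2) du = sqrt(π/(4n)).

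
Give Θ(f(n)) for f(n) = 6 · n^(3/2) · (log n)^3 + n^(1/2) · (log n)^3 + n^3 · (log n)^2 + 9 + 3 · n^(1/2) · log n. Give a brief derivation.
f(n) ∈ Θ(n^3 · (log n)^2)

Compare the terms by growth order. For large n, n^a · (log n)^b dominates n^a' · (log n)^b' iff a > a', or (a = a' and b > b'). Ranking the 5 terms shows the dominant one is n^3 · (log n)^2. Hence f(n) ∈ Θ(n^3 · (log n)^2).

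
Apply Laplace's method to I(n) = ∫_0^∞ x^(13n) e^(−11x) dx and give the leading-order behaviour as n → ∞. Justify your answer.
I(n) ~ (sqrt(2π·13n) / 11) · (13n/(11e))^(13n)

Write the integrand as exp(13n ln x − 11x) and set f(x) = 13n ln x − 11x. Then f'(x) = 13n/x − 11 = 0 at x* = 13n/11, and f''(x*) = −13n/x*^2 = −11^2/(13n). Laplace's method (interior maximum) gives
  I(n) ~ e^(f(x*)) · sqrt(2π / |f''(x*)|)
        = exp(13n ln(13n/11) − 13n) · sqrt(2π · 13n / 11^2)
        = (13n/11)^(13n) e^(−13n) · sqrt(2π·13n) / 11
        = (sqrt(2π·13n) / 11) · (13n/(11e))^(13n).
This matches Γ(13n+1)/11^(13n+1) with Stirling applied to Γ.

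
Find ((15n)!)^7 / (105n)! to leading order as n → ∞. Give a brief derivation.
((15n)!)^7/(105n)! ~ ((2π·15n)^(6/2) / sqrt(7)) · 7^(−7·15n)  →  0

Write N = 15n. Stirling: N! ~ sqrt(2π N)(N/e)^N and (7N)! ~ sqrt(2π·7N)·(7N/e)^(7N).
  (N!)^7/(7N)! ~ (2π N)^(7/2) (N/e)^(7N) / [sqrt(2π·7N) (7N/e)^(7N)]
     = (2π N)^(7/2) / sqrt(2π·7N) · (N/(7N))^(7N)
     = (2π N)^((7−1)/2) / sqrt(7) · 7^(−7N).
Since 7^7 > 1, the factor 7^(−7N) decays exponentially, so the ratio → 0. Substituting N = 15n gives the stated form.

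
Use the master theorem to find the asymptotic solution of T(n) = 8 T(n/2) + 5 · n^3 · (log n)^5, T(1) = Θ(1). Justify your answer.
T(n) = Θ(n^3 · (log n)^6)

Here log_2 8 = 3 and f(n) = 5 · n^3 · (log n)^5 = Θ(n^(log_2 8) · (log n)^5). This is the extended Case 2 of the master theorem (f matches the critical exponent up to log factors), giving T(n) = Θ(n^(log_2 8) · (log n)^(5+1)) = Θ(n^3 · (log n)^6).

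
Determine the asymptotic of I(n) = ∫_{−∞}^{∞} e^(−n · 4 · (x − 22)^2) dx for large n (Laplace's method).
I(n) = sqrt(π/(4n))

Here φ(x) = 4 · (x − 22)^2 has its unique minimum at x* = 22 with φ(x*) = 0 and φ''(x*) = 8. Laplace's method gives
  I(n) ~ e^(−n φ(x*)) · sqrt(2π / (n · φ''(x*))) = sqrt(2π / (8n)) = sqrt(π/(4n)).
This is exact: substituting u = (x − 22)·sqrt(4n) gives I(n) = (1/sqrt(4n)) ∫_{−∞}^{∞} e^(−u^2) du = sqrt(π/(4n)).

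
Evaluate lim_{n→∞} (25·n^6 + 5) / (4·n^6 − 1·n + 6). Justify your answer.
lim = 25/4

For large n the leading n^6 terms dominate both numerator and denominator. Dividing top and bottom by n^6, every other term tends to 0, leaving 25/4.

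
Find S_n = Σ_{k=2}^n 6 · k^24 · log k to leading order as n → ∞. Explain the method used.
S_n ~ 6 · n^25 log n / 25 − 6 · n^25 / 625

By integral comparison, S_n = ∫_1^n 6 · x^24 · log x dx + O(n^24 · log n). For the integral, ∫ x^24 log x dx = n^25 log n / 25 − n^25/625 (integration by parts). Hence S_n ~ 6 · n^25 log n / 25 − 6 · n^25 / 625.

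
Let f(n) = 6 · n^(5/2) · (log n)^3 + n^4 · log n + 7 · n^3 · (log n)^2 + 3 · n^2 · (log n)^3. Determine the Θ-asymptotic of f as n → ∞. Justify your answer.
f(n) ∈ Θ(n^4 · log n)

Compare the terms by growth order. For large n, n^a · (log n)^b dominates n^a' · (log n)^b' iff a > a', or (a = a' and b > b'). Ranking the 4 terms shows the dominant one is n^4 · log n. Hence f(n) ∈ Θ(n^4 · log n).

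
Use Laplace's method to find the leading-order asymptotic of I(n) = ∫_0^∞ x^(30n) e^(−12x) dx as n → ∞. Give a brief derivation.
I(n) ~ (sqrt(2π·30n) / 12) · (30n/(12e))^(30n)

Write the integrand as exp(30n ln x − 12x) and set f(x) = 30n ln x − 12x. Then f'(x) = 30n/x − 12 = 0 at x* = 30n/12, and f''(x*) = −30n/x*^2 = −12^2/(30n). Laplace's method (interior maximum) gives
  I(n) ~ e^(f(x*)) · sqrt(2π / |f''(x*)|)
        = exp(30n ln(30n/12) − 30n) · sqrt(2π · 30n / 12^2)
        = (30n/12)^(30n) e^(−30n) · sqrt(2π·30n) / 12
        = (sqrt(2π·30n) / 12) · (30n/(12e))^(30n).
This matches Γ(30n+1)/12^(30n+1) with Stirling applied to Γ.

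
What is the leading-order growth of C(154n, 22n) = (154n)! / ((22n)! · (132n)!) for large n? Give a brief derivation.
C(154n, 22n) ~ (823543/46656)^(22n) · sqrt(7/(12π·22n))

Write N = 22n. Apply Stirling to each factorial:
  (7N)! ~ sqrt(2π·7N) · (7N/e)^(7N),
  N! ~ sqrt(2π N) · (N/e)^N,
  (6N)! ~ sqrt(2π·6N) · (6N/e)^(6N).
The exponential factors combine to (7N)^(7N) / (N^N · (6N)^(6N)) = 7^(7N)/6^(6N) = (7^7/6^6)^N = (823543/46656)^N.
The square-root prefactors combine to sqrt(2π·7N) / (sqrt(2π N)·sqrt(2π·6N)) = sqrt(7 / (2π·6·N)) = sqrt(7/(12π·22n)).
Substituting N = 22n: C(154n, 22n) ~ (823543/46656)^(22n) · sqrt(7/(12π·22n)).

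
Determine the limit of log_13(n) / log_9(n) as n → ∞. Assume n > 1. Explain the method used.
lim = ln(9) / ln(13) = log_13(9)

Change of base: log_13(n) = ln n / ln 13 and log_9(n) = ln n / ln 9. The ratio is (ln n / ln 13) · (ln 9 / ln n) = ln 9 / ln 13, a constant independent of n. So the limit is ln 9 / ln 13 = log_13(9).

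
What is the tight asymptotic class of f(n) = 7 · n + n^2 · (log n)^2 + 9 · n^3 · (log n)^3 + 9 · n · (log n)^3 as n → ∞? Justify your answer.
f(n) ∈ Θ(n^3 · (log n)^3)

Compare the terms by growth order. For large n, n^a · (log n)^b dominates n^a' · (log n)^b' iff a > a', or (a = a' and b > b'). Ranking the 4 terms shows the dominant one is 9 · n^3 · (log n)^3. Hence f(n) ∈ Θ(n^3 · (log n)^3).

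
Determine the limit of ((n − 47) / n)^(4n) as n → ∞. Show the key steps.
lim = e^(−188)

Rewrite as (1 − 47/n)^(4n). By the standard limit (1 + x/n)^n → e^x, we have (1 − 47/n)^n → e^(−47), and raising to the 4th power gives e^(−188).
More precisely, ln[(1 − 47/n)^(4n)] = 4n · ln(1 − 47/n) = 4n · (-47/n + O(1/n^2)) = -188 + O(1/n) → -188.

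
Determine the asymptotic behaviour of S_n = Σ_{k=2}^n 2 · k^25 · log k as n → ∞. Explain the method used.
S_n ~ n^26 log n / 13 − n^26 / 338

By integral comparison, S_n = ∫_1^n 2 · x^25 · log x dx + O(n^25 · log n). For the integral, ∫ x^25 log x dx = n^26 log n / 26 − n^26/676 (integration by parts). Hence S_n ~ n^26 log n / 13 − n^26 / 338.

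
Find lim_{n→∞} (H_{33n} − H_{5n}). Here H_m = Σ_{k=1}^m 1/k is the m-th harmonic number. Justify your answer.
lim = ln(33/5)

Euler-Maclaurin gives H_m = ln m + γ + 1/(2m) + O(1/m^2). The γ and O(1/m) terms cancel in the difference:
  H_{33n} − H_{5n} = ln(33n) − ln(5n) + O(1/n) = ln(33/5) + O(1/n).
Hence the limit is ln(33/5).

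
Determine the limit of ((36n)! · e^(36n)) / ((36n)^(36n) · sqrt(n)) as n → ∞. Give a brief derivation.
lim = sqrt(2π·36)

Stirling: (36n)! ~ sqrt(2π·36n) · (36n/e)^(36n). Hence
  (36n)! · e^(36n) / (36n)^(36n) ~ sqrt(2π·36n).
Dividing by sqrt(n): sqrt(2π·36n) / sqrt(n) = sqrt(2π·36) · n^((1−1)/2), so the limit is sqrt(2π·36).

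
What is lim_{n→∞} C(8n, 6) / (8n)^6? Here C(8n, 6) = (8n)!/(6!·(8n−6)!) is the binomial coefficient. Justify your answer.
lim = 1/6! = 1/720

With N = 8n → ∞: C(N, 6) / N^6 = [N(N−1)…(N−5)] / (6! · N^6) = (1/6!) · 1 · (1 − 1/(8n)) · … · (1 − 5/(8n)). Each factor → 1 as N → ∞, so the limit is 1/6! = 1/720.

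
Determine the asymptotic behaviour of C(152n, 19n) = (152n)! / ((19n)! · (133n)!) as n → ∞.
C(152n, 19n) ~ (16777216/823543)^(19n) · sqrt(4/(7π·19n))

Write N = 19n. Apply Stirling to each factorial:
  (8N)! ~ sqrt(2π·8N) · (8N/e)^(8N),
  N! ~ sqrt(2π N) · (N/e)^N,
  (7N)! ~ sqrt(2π·7N) · (7N/e)^(7N).
The exponential factors combine to (8N)^(8N) / (N^N · (7N)^(7N)) = 8^(8N)/7^(7N) = (8^8/7^7)^N = (16777216/823543)^N.
The square-root prefactors combine to sqrt(2π·8N) / (sqrt(2π N)·sqrt(2π·7N)) = sqrt(8 / (2π·7·N)) = sqrt(4/(7π·19n)).
Substituting N = 19n: C(152n, 19n) ~ (16777216/823543)^(19n) · sqrt(4/(7π·19n)).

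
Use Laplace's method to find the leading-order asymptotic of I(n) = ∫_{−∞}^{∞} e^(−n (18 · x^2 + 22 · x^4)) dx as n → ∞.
I(n) ~ sqrt(π/(18n))

φ(x) = 18 · x^2 + 22 · x^4 has its unique global minimum at x* = 0 (since φ'(x) = 36x + 88x^3 = 0 only at x = 0 for real x with both coefficients positive, and φ → ∞ as |x| → ∞). At x* = 0, φ(0) = 0 and φ''(0) = 36. Laplace's method then gives
  I(n) ~ sqrt(2π / (n · φ''(0))) · e^(−n φ(0)) = sqrt(2π / (36n)) = sqrt(π/(18n)).
The 22 · x^4 term contributes only at subleading order (an O(1/n) relative correction).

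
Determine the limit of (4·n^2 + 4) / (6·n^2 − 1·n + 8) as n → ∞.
lim = 4/6 = 2/3

For large n the leading n^2 terms dominate both numerator and denominator. Dividing top and bottom by n^2, every other term tends to 0, leaving 4/6 = 2/3.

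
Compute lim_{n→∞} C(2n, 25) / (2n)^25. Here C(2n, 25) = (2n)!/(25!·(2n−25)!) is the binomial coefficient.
lim = 1/25! = 1/15511210043330985984000000

With N = 2n → ∞: C(N, 25) / N^25 = [N(N−1)…(N−24)] / (25! · N^25) = (1/25!) · 1 · (1 − 1/(2n)) · … · (1 − 24/(2n)). Each factor → 1 as N → ∞, so the limit is 1/25! = 1/15511210043330985984000000.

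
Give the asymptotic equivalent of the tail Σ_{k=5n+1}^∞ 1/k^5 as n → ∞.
Σ_{k>5n} 1/k^5 ~ 1/(4 · (5n)^4)

Compare to the integral: ∫_{5n}^∞ x^(−5) dx = [−x^(−4)/4]_{5n}^∞ = 1/((5−1)·(5n)^4). Euler-Maclaurin then gives
  Σ_{k>5n} 1/k^5 = ∫_{5n}^∞ dx/x^5 − 1/(2·(5n)^5) + O(1/(5n)^6).
(Equivalently this is ζ(5) − Σ_{k≤5n} 1/k^5.)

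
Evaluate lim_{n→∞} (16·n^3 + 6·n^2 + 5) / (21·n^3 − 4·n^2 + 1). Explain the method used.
lim = 16/21

For large n the leading n^3 terms dominate both numerator and denominator. Dividing top and bottom by n^3, every other term tends to 0, leaving 16/21.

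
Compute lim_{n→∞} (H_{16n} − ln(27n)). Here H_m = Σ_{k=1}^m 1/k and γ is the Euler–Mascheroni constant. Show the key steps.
lim = ln(16/27) + γ

By Euler-Maclaurin, H_m = ln m + γ + O(1/m). So
  H_{16n} − ln(27n) = ln(16n) + γ − ln(27n) + O(1/n)
                       = ln(16/27) + γ + O(1/n).
Hence the limit is ln(16/27) + γ.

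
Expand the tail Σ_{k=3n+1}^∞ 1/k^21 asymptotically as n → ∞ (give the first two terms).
Σ_{k>3n} 1/k^21 = 1/(20 · (3n)^20) − 1/(2 · (3n)^21) + O(1/(3n)^22)

Compare to the integral: ∫_{3n}^∞ x^(−21) dx = [−x^(−20)/20]_{3n}^∞ = 1/((21−1)·(3n)^20). The Euler-Maclaurin correction adds −f(3n)/2 = −1/(2·(3n)^21). Euler-Maclaurin then gives
  Σ_{k>3n} 1/k^21 = ∫_{3n}^∞ dx/x^21 − 1/(2·(3n)^21) + O(1/(3n)^22).
(Equivalently this is ζ(21) − Σ_{k≤3n} 1/k^21.)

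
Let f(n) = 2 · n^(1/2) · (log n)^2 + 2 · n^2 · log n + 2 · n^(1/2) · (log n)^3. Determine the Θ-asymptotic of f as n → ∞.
f(n) ∈ Θ(n^2 · log n)

Compare the terms by growth order. For large n, n^a · (log n)^b dominates n^a' · (log n)^b' iff a > a', or (a = a' and b > b'). Ranking the 3 terms shows the dominant one is 2 · n^2 · log n. Hence f(n) ∈ Θ(n^2 · log n).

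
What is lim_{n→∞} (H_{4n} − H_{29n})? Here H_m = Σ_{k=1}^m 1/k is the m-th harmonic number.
lim = ln(4/29)

Euler-Maclaurin gives H_m = ln m + γ + 1/(2m) + O(1/m^2). The γ and O(1/m) terms cancel in the difference:
  H_{4n} − H_{29n} = ln(4n) − ln(29n) + O(1/n) = ln(4/29) + O(1/n).
Hence the limit is ln(4/29).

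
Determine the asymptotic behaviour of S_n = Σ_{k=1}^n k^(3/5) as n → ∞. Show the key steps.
S_n ~ (5/8) · n^(8/5)

Integral comparison: Σ_{k=1}^n k^(3/5) = ∫_0^n x^(3/5) dx + O(n^(3/5)). The integral is n^(1 + 3/5) / (1 + 3/5) = n^((3+5)/5) / ((3+5)/5) = (5/8) · n^(8/5).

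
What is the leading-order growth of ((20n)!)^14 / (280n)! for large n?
((20n)!)^14/(280n)! ~ ((2π·20n)^(13/2) / sqrt(14)) · 14^(−14·20n)  →  0

Write N = 20n. Stirling: N! ~ sqrt(2π N)(N/e)^N and (14N)! ~ sqrt(2π·14N)·(14N/e)^(14N).
  (N!)^14/(14N)! ~ (2π N)^(14/2) (N/e)^(14N) / [sqrt(2π·14N) (14N/e)^(14N)]
     = (2π N)^(14/2) / sqrt(2π·14N) · (N/(14N))^(14N)
     = (2π N)^((14−1)/2) / sqrt(14) · 14^(−14N).
Since 14^14 > 1, the factor 14^(−14N) decays exponentially, so the ratio → 0. Substituting N = 20n gives the stated form.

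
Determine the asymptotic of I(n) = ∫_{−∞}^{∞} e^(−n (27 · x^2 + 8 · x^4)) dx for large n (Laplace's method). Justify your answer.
I(n) ~ sqrt(π/(27n))

φ(x) = 27 · x^2 + 8 · x^4 has its unique global minimum at x* = 0 (since φ'(x) = 54x + 32x^3 = 0 only at x = 0 for real x with both coefficients positive, and φ → ∞ as |x| → ∞). At x* = 0, φ(0) = 0 and φ''(0) = 54. Laplace's method then gives
  I(n) ~ sqrt(2π / (n · φ''(0))) · e^(−n φ(0)) = sqrt(2π / (54n)) = sqrt(π/(27n)).
The 8 · x^4 term contributes only at subleading order (an O(1/n) relative correction).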